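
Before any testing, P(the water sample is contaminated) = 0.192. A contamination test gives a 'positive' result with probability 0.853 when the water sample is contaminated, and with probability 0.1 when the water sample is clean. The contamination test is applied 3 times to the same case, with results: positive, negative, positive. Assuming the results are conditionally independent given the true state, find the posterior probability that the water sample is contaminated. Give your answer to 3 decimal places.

Posterior P(H) ≈ 0.738

With H the event that the water sample is contaminated, the joint likelihood of the observed sequence is P(data|H) = 0.853·0.147·0.853 = 0.10696 and P(data|¬H) = 0.1·0.9·0.1 = 0.0090000.
Bayes: P(H|data) = 0.192·0.10696 / (0.192·0.10696 + 0.808·0.0090000) = 0.020536/0.027808 = 0.7385.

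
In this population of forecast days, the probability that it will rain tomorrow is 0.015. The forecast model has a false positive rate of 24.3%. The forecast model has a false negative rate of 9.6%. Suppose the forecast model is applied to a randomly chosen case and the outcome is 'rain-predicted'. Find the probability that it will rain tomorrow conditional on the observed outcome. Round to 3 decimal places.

P(H | E) ≈ 0.054

Let H be the event that it will rain tomorrow. P(H) = 0.015, so P(¬H) = 0.985. With E the 'rain-predicted' result, P(E|H) = 0.904 and P(E|¬H) = 0.243.
P(E) = 0.904·0.015 + 0.243·0.985 = 0.013560 + 0.23935 = 0.25292.
By Bayes' theorem, P(H|E) = 0.013560 / 0.25292 = 0.054.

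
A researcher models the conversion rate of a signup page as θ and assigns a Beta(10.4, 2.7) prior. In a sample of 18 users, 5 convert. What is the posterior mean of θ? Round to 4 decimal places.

Observing 5 successes and 13 failures updates Beta(10.4, 2.7) by adding the success and failure counts to the two shape parameters: α = 10.4+5 = 15.4, β = 2.7+13 = 15.7.
E[θ | data] = 15.4/(15.4+15.7) = 0.4952.

Posterior mean ≈ 0.4952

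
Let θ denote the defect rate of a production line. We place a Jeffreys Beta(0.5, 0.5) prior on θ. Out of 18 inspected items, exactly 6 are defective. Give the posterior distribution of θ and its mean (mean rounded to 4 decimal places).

The binomial likelihood is conjugate to the Beta prior: with 6 successes and 12 failures, the posterior is Beta(0.5+6, 0.5+12) = Beta(6.5, 12.5).
Posterior mean = α/(α+β) = 6.5/19 = 0.3421.

Posterior: Beta(6.5, 12.5); mean ≈ 0.3421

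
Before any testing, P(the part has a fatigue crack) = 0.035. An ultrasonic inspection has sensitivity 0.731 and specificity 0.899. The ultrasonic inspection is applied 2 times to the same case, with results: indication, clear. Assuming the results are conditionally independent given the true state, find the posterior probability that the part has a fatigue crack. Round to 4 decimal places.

With H the event that the part has a fatigue crack, the joint likelihood of the observed sequence is P(data|H) = 0.731·0.269 = 0.19664 and P(data|¬H) = 0.101·0.899 = 0.090799.
Bayes: P(H|data) = 0.035·0.19664 / (0.035·0.19664 + 0.965·0.090799) = 0.0068824/0.094503 = 0.0728.

Posterior P(H) ≈ 0.0728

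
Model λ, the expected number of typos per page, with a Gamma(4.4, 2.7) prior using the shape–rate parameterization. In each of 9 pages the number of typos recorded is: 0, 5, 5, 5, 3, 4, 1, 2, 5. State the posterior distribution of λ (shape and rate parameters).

Posterior: Gamma(shape=34.4, rate=11.7)

Total count ∑xᵢ = 30 over n = 9 pages.
Gamma is conjugate to the Poisson likelihood: posterior is Gamma(shape = 4.4+30 = 34.4, rate = 2.7+9 = 11.7).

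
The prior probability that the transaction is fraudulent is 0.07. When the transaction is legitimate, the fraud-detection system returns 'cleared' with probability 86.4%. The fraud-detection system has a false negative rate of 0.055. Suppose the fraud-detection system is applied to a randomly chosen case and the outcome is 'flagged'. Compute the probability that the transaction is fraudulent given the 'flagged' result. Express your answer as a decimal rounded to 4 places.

Let H be the event that the transaction is fraudulent. P(H) = 0.07, so P(¬H) = 0.93. With E the 'flagged' result, P(E|H) = 0.945 and P(E|¬H) = 0.136.
P(E) = 0.945·0.07 + 0.136·0.93 = 0.066150 + 0.12648 = 0.19263.
By Bayes' theorem, P(H|E) = 0.066150 / 0.19263 = 0.3434.

P(H | E) ≈ 0.3434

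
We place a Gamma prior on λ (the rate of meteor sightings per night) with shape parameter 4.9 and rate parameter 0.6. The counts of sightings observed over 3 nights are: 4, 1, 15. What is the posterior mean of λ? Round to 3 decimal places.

The Poisson likelihood adds the total count to the shape and the number of exposure periods to the rate. Here ∑xᵢ = 20 and n = 3, so shape 4.9→24.9 and rate 0.6→3.6.
Posterior mean = shape/rate = 24.9/3.6 = 6.917.

Posterior mean ≈ 6.917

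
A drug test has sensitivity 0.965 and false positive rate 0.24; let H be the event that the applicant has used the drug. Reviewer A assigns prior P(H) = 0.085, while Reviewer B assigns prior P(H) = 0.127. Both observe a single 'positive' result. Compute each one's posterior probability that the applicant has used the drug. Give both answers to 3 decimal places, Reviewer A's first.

Reviewer A: 0.272; Reviewer B: 0.369

The likelihood ratio for a 'positive' result is 0.965/0.24 = 4.0208.
Reviewer A: prior odds 0.085/0.915 = 0.092896; posterior odds 0.37352; posterior probability 0.272.
Reviewer B: prior odds 0.127/0.873 = 0.14548; posterior odds 0.58493; posterior probability 0.369.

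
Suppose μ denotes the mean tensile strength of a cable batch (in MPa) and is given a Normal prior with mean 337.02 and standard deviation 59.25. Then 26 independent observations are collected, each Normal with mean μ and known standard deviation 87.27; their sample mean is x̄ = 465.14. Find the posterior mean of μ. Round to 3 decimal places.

Prior precision 1/τ₀² = 1/59.25² = 0.00028485; data precision n/σ² = 26/87.27² = 0.00341384.
Posterior precision = 0.00028485 + 0.00341384 = 0.00369870.
Posterior mean = (0.00028485·337.02 + 0.00341384·465.14) / 0.00369870 = 455.273.

Posterior mean ≈ 455.273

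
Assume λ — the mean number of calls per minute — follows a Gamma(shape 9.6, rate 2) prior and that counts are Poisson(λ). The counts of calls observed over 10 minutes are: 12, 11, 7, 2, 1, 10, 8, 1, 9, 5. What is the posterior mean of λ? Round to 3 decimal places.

Posterior mean ≈ 6.300

Total count ∑xᵢ = 66 over n = 10 minutes.
Gamma is conjugate to the Poisson likelihood: posterior is Gamma(shape = 9.6+66 = 75.6, rate = 2+10 = 12).
E[λ | data] = 75.6/12 = 6.300.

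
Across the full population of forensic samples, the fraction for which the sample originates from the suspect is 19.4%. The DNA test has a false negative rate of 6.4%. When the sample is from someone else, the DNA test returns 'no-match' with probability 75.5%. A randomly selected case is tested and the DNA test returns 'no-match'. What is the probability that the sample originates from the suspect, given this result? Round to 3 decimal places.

P(H | E) ≈ 0.020

Write H for 'the sample originates from the suspect'. Prior odds H:¬H = 0.194/0.806 = 0.24069. For the 'no-match' outcome, the likelihood ratio is 0.064/0.755 = 0.084768.
Posterior odds = 0.24069 × 0.084768 = 0.020403, so P(H|E) = 0.020403/(1+0.020403) = 0.020.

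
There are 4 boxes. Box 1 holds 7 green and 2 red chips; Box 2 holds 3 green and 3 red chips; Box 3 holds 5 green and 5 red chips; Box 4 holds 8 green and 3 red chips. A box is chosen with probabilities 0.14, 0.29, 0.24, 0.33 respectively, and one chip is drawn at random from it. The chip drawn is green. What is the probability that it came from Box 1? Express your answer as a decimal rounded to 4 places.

Tabulate prior·likelihood by source: [1] prior 0.14, lik 0.7778, product 0.1089; [2] prior 0.29, lik 0.5, product 0.1450; [3] prior 0.24, lik 0.5, product 0.1200; [4] prior 0.33, lik 0.7273, product 0.2400.
Normalizing constant = 0.61389; the posterior for Box 1 is its product over the sum, 0.1089/0.61389 = 0.1774.

Posterior probability ≈ 0.1774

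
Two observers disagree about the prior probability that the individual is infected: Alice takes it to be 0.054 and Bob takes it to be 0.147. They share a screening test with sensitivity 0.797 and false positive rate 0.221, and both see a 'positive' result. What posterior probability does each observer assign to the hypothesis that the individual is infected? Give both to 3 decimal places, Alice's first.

Alice: 0.171; Bob: 0.383

P('+'|H) = 0.797, P('+'|¬H) = 0.221.
Alice: numerator 0.797·0.054 = 0.043038; evidence = 0.043038+0.221·0.946 = 0.25210; posterior = 0.171.
Bob: numerator 0.797·0.147 = 0.11716; evidence = 0.11716+0.221·0.853 = 0.30567; posterior = 0.383.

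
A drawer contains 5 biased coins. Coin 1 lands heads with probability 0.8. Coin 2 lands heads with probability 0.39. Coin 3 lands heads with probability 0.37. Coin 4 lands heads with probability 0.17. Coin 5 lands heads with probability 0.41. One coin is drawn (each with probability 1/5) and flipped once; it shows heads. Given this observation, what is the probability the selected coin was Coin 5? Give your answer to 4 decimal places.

Posterior probability ≈ 0.1916

Tabulate prior·likelihood by source: [1] prior 0.2, lik 0.8, product 0.1600; [2] prior 0.2, lik 0.39, product 0.07800; [3] prior 0.2, lik 0.37, product 0.07400; [4] prior 0.2, lik 0.17, product 0.03400; [5] prior 0.2, lik 0.41, product 0.08200.
Normalizing constant = 0.42800; the posterior for Coin 5 is its product over the sum, 0.08200/0.42800 = 0.1916.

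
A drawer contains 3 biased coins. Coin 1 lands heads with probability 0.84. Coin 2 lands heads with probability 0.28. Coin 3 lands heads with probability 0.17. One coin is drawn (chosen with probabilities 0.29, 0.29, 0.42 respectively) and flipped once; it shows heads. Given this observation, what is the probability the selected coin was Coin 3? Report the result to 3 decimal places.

Posterior probability ≈ 0.180

Tabulate prior·likelihood by source: [1] prior 0.29, lik 0.84, product 0.2436; [2] prior 0.29, lik 0.28, product 0.08120; [3] prior 0.42, lik 0.17, product 0.07140.
Normalizing constant = 0.39620; the posterior for Coin 3 is its product over the sum, 0.07140/0.39620 = 0.180.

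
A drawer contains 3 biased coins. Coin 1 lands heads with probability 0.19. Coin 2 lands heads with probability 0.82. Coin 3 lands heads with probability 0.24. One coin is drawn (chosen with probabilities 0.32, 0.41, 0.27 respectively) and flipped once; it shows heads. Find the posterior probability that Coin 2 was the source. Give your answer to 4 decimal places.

Posterior probability ≈ 0.7280

Tabulate prior·likelihood by source: [1] prior 0.32, lik 0.19, product 0.06080; [2] prior 0.41, lik 0.82, product 0.3362; [3] prior 0.27, lik 0.24, product 0.06480.
Normalizing constant = 0.46180; the posterior for Coin 2 is its product over the sum, 0.3362/0.46180 = 0.7280.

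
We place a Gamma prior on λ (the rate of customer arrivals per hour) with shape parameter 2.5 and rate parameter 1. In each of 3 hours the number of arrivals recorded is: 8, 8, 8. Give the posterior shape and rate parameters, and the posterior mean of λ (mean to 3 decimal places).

The Poisson likelihood adds the total count to the shape and the number of exposure periods to the rate. Here ∑xᵢ = 24 and n = 3, so shape 2.5→26.5 and rate 1→4.
E[λ | data] = 26.5/4 = 6.625.

Posterior: Gamma(shape=26.5, rate=4); mean ≈ 6.625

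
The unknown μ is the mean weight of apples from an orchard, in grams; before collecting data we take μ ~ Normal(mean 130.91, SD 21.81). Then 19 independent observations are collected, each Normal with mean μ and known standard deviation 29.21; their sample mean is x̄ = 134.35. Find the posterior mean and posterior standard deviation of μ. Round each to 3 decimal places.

Posterior mean ≈ 134.053; posterior SD ≈ 6.406

With known σ, the Normal prior is conjugate. Weight on the data is w = (n/σ²)/(n/σ² + 1/τ₀²) = 0.0222685/(0.0222685+0.00210227) = 0.91374.
Posterior mean = w·x̄ + (1−w)·μ₀ = 0.91374·134.35 + 0.086262·130.91 = 134.053. Posterior variance = 1/(0.0222685+0.00210227) = 41.0328, so SD = 6.406.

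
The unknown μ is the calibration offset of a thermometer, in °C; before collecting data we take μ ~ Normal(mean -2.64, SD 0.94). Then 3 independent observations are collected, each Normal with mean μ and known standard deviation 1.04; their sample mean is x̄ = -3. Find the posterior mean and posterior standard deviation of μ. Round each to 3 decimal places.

Posterior mean ≈ -2.896; posterior SD ≈ 0.506

Prior precision 1/τ₀² = 1/0.94² = 1.13173; data precision n/σ² = 3/1.04² = 2.77367.
Posterior precision = 1.13173 + 2.77367 = 3.90540, giving posterior SD = 1/√3.90540 = 0.506.
Posterior mean = (1.13173·-2.64 + 2.77367·-3) / 3.90540 = -2.896.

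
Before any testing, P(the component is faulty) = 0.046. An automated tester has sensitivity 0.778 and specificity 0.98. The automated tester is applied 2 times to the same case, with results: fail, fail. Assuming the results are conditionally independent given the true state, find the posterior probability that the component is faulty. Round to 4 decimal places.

With H the event that the component is faulty, the joint likelihood of the observed sequence is P(data|H) = 0.778·0.778 = 0.60528 and P(data|¬H) = 0.02·0.02 = 0.00040000.
Bayes: P(H|data) = 0.046·0.60528 / (0.046·0.60528 + 0.954·0.00040000) = 0.027843/0.028225 = 0.9865.

Posterior P(H) ≈ 0.9865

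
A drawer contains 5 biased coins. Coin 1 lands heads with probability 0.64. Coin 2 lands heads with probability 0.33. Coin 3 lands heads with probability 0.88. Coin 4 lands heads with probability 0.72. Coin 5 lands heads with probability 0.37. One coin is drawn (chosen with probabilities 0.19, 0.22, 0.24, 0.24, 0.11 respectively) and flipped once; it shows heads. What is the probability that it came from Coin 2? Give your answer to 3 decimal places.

Posterior probability ≈ 0.117

Tabulate prior·likelihood by source: [1] prior 0.19, lik 0.64, product 0.1216; [2] prior 0.22, lik 0.33, product 0.07260; [3] prior 0.24, lik 0.88, product 0.2112; [4] prior 0.24, lik 0.72, product 0.1728; [5] prior 0.11, lik 0.37, product 0.04070.
Normalizing constant = 0.61890; the posterior for Coin 2 is its product over the sum, 0.07260/0.61890 = 0.117.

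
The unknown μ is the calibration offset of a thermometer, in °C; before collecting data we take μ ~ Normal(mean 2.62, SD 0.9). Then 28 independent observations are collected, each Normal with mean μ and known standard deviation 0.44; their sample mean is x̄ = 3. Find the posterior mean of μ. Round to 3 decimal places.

Posterior mean ≈ 2.997

Prior precision 1/τ₀² = 1/0.9² = 1.23457; data precision n/σ² = 28/0.44² = 144.628.
Posterior precision = 1.23457 + 144.628 = 145.863.
Posterior mean = (1.23457·2.62 + 144.628·3) / 145.863 = 2.997.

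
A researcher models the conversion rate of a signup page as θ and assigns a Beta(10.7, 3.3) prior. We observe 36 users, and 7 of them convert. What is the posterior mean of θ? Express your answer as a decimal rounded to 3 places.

Posterior mean ≈ 0.354

Observing 7 successes and 29 failures updates Beta(10.7, 3.3) by adding the success and failure counts to the two shape parameters: α = 10.7+7 = 17.7, β = 3.3+29 = 32.3.
E[θ | data] = 17.7/(17.7+32.3) = 0.354.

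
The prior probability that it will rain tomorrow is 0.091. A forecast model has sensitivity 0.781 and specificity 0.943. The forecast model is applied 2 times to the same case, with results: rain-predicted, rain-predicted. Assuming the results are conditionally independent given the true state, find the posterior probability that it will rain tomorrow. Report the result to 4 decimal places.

Posterior P(H) ≈ 0.9495

With H the event that it will rain tomorrow, the joint likelihood of the observed sequence is P(data|H) = 0.781·0.781 = 0.60996 and P(data|¬H) = 0.057·0.057 = 0.0032490.
Bayes: P(H|data) = 0.091·0.60996 / (0.091·0.60996 + 0.909·0.0032490) = 0.055506/0.058460 = 0.9495.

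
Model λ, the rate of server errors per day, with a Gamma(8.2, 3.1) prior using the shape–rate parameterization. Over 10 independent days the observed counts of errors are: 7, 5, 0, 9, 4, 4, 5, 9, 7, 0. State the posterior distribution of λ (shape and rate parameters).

Total count ∑xᵢ = 50 over n = 10 days.
Gamma is conjugate to the Poisson likelihood: posterior is Gamma(shape = 8.2+50 = 58.2, rate = 3.1+10 = 13.1).

Posterior: Gamma(shape=58.2, rate=13.1)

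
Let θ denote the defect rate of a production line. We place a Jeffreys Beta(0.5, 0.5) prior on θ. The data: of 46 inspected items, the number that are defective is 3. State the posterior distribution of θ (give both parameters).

The binomial likelihood is conjugate to the Beta prior: with 3 successes and 43 failures, the posterior is Beta(0.5+3, 0.5+43) = Beta(3.5, 43.5).

Posterior: Beta(3.5, 43.5)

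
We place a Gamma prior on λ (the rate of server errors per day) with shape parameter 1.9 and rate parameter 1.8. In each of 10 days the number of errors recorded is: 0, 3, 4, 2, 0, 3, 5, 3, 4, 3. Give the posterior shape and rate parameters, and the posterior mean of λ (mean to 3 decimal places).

Total count ∑xᵢ = 27 over n = 10 days.
Gamma is conjugate to the Poisson likelihood: posterior is Gamma(shape = 1.9+27 = 28.9, rate = 1.8+10 = 11.8).
Posterior mean = shape/rate = 28.9/11.8 = 2.449.

Posterior: Gamma(shape=28.9, rate=11.8); mean ≈ 2.449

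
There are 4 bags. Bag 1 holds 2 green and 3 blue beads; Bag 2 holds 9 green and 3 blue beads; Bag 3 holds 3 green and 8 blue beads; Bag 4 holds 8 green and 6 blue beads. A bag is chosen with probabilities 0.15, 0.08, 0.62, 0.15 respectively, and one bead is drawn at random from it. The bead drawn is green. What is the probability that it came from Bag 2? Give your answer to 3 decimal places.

Posterior probability ≈ 0.160

P(green|Bag 1) = 0.4; P(green|Bag 2) = 0.75; P(green|Bag 3) = 0.2727; P(green|Bag 4) = 0.5714.
Prior × likelihood for each source: 0.15·0.4=0.06000, 0.08·0.75=0.06000, 0.62·0.2727=0.1691, 0.15·0.5714=0.08571. Summing gives P(green) = 0.37481.
P(Bag 2 | green) = 0.06000 / 0.37481 = 0.160.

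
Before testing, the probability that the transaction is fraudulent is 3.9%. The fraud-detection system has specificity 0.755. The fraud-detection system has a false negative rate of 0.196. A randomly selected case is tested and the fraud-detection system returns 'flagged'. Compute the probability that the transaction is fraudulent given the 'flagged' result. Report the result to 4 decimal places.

Let H be the event that the transaction is fraudulent. P(H) = 0.039, so P(¬H) = 0.961. With E the 'flagged' result, P(E|H) = 0.804 and P(E|¬H) = 0.245.
P(E) = 0.804·0.039 + 0.245·0.961 = 0.031356 + 0.23544 = 0.26680.
By Bayes' theorem, P(H|E) = 0.031356 / 0.26680 = 0.1175.

P(H | E) ≈ 0.1175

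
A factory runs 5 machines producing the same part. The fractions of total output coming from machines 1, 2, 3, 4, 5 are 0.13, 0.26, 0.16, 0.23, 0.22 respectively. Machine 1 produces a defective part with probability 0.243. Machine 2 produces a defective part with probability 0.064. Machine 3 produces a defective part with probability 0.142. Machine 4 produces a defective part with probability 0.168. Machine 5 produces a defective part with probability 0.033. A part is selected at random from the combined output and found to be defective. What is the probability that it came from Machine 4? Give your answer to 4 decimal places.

Posterior probability ≈ 0.3307

P(defective|M1) = 0.243; P(defective|M2) = 0.064; P(defective|M3) = 0.142; P(defective|M4) = 0.168; P(defective|M5) = 0.033.
Prior × likelihood for each source: 0.13·0.243=0.03159, 0.26·0.064=0.01664, 0.16·0.142=0.02272, 0.23·0.168=0.03864, 0.22·0.033=0.007260. Summing gives P(defective) = 0.11685.
P(Machine 4 | defective) = 0.03864 / 0.11685 = 0.3307.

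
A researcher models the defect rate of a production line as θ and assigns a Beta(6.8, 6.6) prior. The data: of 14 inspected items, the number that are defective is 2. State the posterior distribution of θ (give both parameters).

Posterior: Beta(8.8, 18.6)

Observing 2 successes and 12 failures updates Beta(6.8, 6.6) by adding the success and failure counts to the two shape parameters: α = 6.8+2 = 8.8, β = 6.6+12 = 18.6.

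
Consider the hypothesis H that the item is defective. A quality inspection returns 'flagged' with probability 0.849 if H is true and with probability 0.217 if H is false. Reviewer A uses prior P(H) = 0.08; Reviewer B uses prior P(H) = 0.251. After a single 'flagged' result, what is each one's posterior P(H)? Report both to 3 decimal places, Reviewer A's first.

P('+'|H) = 0.849, P('+'|¬H) = 0.217.
Reviewer A: numerator 0.849·0.08 = 0.067920; evidence = 0.067920+0.217·0.92 = 0.26756; posterior = 0.254.
Reviewer B: numerator 0.849·0.251 = 0.21310; evidence = 0.21310+0.217·0.749 = 0.37563; posterior = 0.567.

Reviewer A: 0.254; Reviewer B: 0.567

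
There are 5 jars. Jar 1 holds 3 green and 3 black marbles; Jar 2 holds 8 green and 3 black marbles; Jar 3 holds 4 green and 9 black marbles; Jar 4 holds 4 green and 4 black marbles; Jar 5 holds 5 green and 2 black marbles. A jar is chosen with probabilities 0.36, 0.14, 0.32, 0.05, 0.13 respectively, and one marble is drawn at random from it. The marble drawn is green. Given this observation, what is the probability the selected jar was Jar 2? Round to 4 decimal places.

Tabulate prior·likelihood by source: [1] prior 0.36, lik 0.5, product 0.1800; [2] prior 0.14, lik 0.7273, product 0.1018; [3] prior 0.32, lik 0.3077, product 0.09846; [4] prior 0.05, lik 0.5, product 0.02500; [5] prior 0.13, lik 0.7143, product 0.09286.
Normalizing constant = 0.49814; the posterior for Jar 2 is its product over the sum, 0.1018/0.49814 = 0.2044.

Posterior probability ≈ 0.2044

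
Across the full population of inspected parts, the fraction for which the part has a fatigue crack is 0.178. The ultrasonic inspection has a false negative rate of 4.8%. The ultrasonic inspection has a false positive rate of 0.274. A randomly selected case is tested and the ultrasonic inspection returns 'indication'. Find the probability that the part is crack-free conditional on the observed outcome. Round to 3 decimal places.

Write H for 'the part has a fatigue crack'. Prior odds H:¬H = 0.178/0.822 = 0.21655. For the 'indication' outcome, the likelihood ratio is 0.952/0.274 = 3.4745.
Posterior odds = 0.21655 × 3.4745 = 0.75238, so P(H|E) = 0.75238/(1+0.75238) = 0.429. Then P(¬H|E) = 1 − 0.429 = 0.571.

P(¬H | E) ≈ 0.571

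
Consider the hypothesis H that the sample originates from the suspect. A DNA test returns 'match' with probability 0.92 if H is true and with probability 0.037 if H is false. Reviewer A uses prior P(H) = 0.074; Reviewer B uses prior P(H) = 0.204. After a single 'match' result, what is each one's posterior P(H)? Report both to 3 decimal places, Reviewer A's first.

Reviewer A: 0.665; Reviewer B: 0.864

P('+'|H) = 0.92, P('+'|¬H) = 0.037.
Reviewer A: numerator 0.92·0.074 = 0.068080; evidence = 0.068080+0.037·0.926 = 0.10234; posterior = 0.665.
Reviewer B: numerator 0.92·0.204 = 0.18768; evidence = 0.18768+0.037·0.796 = 0.21713; posterior = 0.864.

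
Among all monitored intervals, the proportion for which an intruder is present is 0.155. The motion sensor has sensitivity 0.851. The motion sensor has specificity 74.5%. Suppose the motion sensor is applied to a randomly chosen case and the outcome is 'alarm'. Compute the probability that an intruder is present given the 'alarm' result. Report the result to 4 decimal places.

P(H | E) ≈ 0.3797

Write H for 'an intruder is present'. Prior odds H:¬H = 0.155/0.845 = 0.18343. For the 'alarm' outcome, the likelihood ratio is 0.851/0.255 = 3.3373.
Posterior odds = 0.18343 × 3.3373 = 0.61216, so P(H|E) = 0.61216/(1+0.61216) = 0.3797.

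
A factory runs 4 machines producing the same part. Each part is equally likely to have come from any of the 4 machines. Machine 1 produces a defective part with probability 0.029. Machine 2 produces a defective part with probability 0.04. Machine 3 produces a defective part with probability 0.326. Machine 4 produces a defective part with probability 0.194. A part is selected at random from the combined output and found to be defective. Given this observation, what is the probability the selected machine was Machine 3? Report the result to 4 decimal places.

Posterior probability ≈ 0.5535

P(defective|M1) = 0.029; P(defective|M2) = 0.04; P(defective|M3) = 0.326; P(defective|M4) = 0.194.
Prior × likelihood for each source: 0.25·0.029=0.007250, 0.25·0.04=0.01000, 0.25·0.326=0.08150, 0.25·0.194=0.04850. Summing gives P(defective) = 0.14725.
P(Machine 3 | defective) = 0.08150 / 0.14725 = 0.5535.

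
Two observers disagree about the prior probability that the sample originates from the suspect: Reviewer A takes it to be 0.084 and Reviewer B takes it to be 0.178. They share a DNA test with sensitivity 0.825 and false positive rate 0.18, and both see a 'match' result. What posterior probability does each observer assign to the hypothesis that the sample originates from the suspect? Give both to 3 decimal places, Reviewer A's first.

P('+'|H) = 0.825, P('+'|¬H) = 0.18.
Reviewer A: numerator 0.825·0.084 = 0.069300; evidence = 0.069300+0.18·0.916 = 0.23418; posterior = 0.296.
Reviewer B: numerator 0.825·0.178 = 0.14685; evidence = 0.14685+0.18·0.822 = 0.29481; posterior = 0.498.

Reviewer A: 0.296; Reviewer B: 0.498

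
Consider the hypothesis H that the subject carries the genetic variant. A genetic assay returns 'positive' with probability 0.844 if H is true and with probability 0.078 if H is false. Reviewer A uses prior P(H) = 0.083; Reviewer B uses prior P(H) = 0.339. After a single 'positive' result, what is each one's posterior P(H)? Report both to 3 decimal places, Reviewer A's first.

The likelihood ratio for a 'positive' result is 0.844/0.078 = 10.821.
Reviewer A: prior odds 0.083/0.917 = 0.090513; posterior odds 0.97939; posterior probability 0.495.
Reviewer B: prior odds 0.339/0.661 = 0.51286; posterior odds 5.5494; posterior probability 0.847.

Reviewer A: 0.495; Reviewer B: 0.847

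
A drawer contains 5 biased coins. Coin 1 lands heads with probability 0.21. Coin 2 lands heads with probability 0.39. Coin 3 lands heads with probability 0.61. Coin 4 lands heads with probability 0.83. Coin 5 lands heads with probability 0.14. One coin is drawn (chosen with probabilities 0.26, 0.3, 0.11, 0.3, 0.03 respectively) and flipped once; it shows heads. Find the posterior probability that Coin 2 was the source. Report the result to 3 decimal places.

Posterior probability ≈ 0.238

P(heads|C1) = 0.21; P(heads|C2) = 0.39; P(heads|C3) = 0.61; P(heads|C4) = 0.83; P(heads|C5) = 0.14.
Prior × likelihood for each source: 0.26·0.21=0.05460, 0.3·0.39=0.1170, 0.11·0.61=0.06710, 0.3·0.83=0.2490, 0.03·0.14=0.004200. Summing gives P(heads) = 0.49190.
P(Coin 2 | heads) = 0.1170 / 0.49190 = 0.238.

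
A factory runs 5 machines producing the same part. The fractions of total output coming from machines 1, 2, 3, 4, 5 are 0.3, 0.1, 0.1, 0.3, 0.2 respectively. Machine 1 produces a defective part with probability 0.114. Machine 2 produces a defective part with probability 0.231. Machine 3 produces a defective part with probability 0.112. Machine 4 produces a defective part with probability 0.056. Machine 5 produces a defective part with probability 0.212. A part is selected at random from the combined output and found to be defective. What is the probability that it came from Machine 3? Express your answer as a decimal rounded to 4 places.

Tabulate prior·likelihood by source: [1] prior 0.3, lik 0.114, product 0.03420; [2] prior 0.1, lik 0.231, product 0.02310; [3] prior 0.1, lik 0.112, product 0.01120; [4] prior 0.3, lik 0.056, product 0.01680; [5] prior 0.2, lik 0.212, product 0.04240.
Normalizing constant = 0.12770; the posterior for Machine 3 is its product over the sum, 0.01120/0.12770 = 0.0877.

Posterior probability ≈ 0.0877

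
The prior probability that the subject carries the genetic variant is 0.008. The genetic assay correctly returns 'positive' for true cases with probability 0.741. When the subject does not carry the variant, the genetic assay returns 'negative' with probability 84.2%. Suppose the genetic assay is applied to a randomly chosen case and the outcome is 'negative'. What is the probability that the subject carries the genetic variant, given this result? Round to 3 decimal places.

P(H | E) ≈ 0.002

Let H be the event that the subject carries the genetic variant. P(H) = 0.008, so P(¬H) = 0.992. With E the 'negative' result, P(E|H) = 0.259 and P(E|¬H) = 0.842.
P(E) = 0.259·0.008 + 0.842·0.992 = 0.0020720 + 0.83526 = 0.83734.
By Bayes' theorem, P(H|E) = 0.0020720 / 0.83734 = 0.002.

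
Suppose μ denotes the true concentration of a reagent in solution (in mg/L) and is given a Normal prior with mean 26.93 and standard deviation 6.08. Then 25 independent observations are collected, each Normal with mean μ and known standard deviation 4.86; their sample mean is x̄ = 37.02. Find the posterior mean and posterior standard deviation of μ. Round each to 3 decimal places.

With known σ, the Normal prior is conjugate. Weight on the data is w = (n/σ²)/(n/σ² + 1/τ₀²) = 1.05844/(1.05844+0.0270516) = 0.97508.
Posterior mean = w·x̄ + (1−w)·μ₀ = 0.97508·37.02 + 0.024921·26.93 = 36.769. Posterior variance = 1/(1.05844+0.0270516) = 0.921239, so SD = 0.960.

Posterior mean ≈ 36.769; posterior SD ≈ 0.960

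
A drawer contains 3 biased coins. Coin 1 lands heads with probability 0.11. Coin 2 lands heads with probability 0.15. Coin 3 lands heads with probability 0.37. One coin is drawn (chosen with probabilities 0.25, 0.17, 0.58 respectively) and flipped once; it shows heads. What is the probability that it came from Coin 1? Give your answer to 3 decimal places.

P(heads|C1) = 0.11; P(heads|C2) = 0.15; P(heads|C3) = 0.37.
Prior × likelihood for each source: 0.25·0.11=0.02750, 0.17·0.15=0.02550, 0.58·0.37=0.2146. Summing gives P(heads) = 0.26760.
P(Coin 1 | heads) = 0.02750 / 0.26760 = 0.103.

Posterior probability ≈ 0.103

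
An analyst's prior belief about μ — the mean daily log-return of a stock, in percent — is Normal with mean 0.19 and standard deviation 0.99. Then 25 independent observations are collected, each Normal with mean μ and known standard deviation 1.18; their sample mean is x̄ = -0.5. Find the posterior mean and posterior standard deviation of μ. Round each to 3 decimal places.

Prior precision 1/τ₀² = 1/0.99² = 1.02030; data precision n/σ² = 25/1.18² = 17.9546.
Posterior precision = 1.02030 + 17.9546 = 18.9749, giving posterior SD = 1/√18.9749 = 0.230.
Posterior mean = (1.02030·0.19 + 17.9546·-0.5) / 18.9749 = -0.463.

Posterior mean ≈ -0.463; posterior SD ≈ 0.230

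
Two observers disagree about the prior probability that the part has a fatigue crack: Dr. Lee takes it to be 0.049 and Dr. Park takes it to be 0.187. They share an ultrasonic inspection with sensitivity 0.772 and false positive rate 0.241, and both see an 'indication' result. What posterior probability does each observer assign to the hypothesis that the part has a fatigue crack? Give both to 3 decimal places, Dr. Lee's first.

Dr. Lee: 0.142; Dr. Park: 0.424

The likelihood ratio for an 'indication' result is 0.772/0.241 = 3.2033.
Dr. Lee: prior odds 0.049/0.951 = 0.051525; posterior odds 0.16505; posterior probability 0.142.
Dr. Park: prior odds 0.187/0.813 = 0.23001; posterior odds 0.73680; posterior probability 0.424.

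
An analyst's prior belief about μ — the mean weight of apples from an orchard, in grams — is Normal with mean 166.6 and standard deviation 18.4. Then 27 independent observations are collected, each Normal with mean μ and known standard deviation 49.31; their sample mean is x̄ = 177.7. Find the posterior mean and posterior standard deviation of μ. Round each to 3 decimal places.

Prior precision 1/τ₀² = 1/18.4² = 0.00295369; data precision n/σ² = 27/49.31² = 0.0111044.
Posterior precision = 0.00295369 + 0.0111044 = 0.0140581, giving posterior SD = 1/√0.0140581 = 8.434.
Posterior mean = (0.00295369·166.6 + 0.0111044·177.7) / 0.0140581 = 175.368.

Posterior mean ≈ 175.368; posterior SD ≈ 8.434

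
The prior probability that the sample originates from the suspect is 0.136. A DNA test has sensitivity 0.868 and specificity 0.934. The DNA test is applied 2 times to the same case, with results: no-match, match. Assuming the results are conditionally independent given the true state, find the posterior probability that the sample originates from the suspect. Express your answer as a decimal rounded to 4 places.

Posterior P(H) ≈ 0.2263

Let H be the event that the sample originates from the suspect; start with P(H) = 0.136. P('match'|H) = 0.868, P('match'|¬H) = 0.066.
Update on result 1 ('no-match'): P(H) ← 0.132·0.1360 / (0.132·0.1360 + 0.934·0.8640) = 0.017952/0.82493 = 0.0218.
Update on result 2 ('match'): P(H) ← 0.868·0.0218 / (0.868·0.0218 + 0.066·0.9782) = 0.018889/0.083453 = 0.2263.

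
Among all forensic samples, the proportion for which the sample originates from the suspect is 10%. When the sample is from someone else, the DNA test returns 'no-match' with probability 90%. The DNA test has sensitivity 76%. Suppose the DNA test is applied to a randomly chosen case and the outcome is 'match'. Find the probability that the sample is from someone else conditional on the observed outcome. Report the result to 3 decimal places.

P(¬H | E) ≈ 0.542

Write H for 'the sample originates from the suspect'. Prior odds H:¬H = 0.1/0.9 = 0.11111. For the 'match' outcome, the likelihood ratio is 0.76/0.1 = 7.6000.
Posterior odds = 0.11111 × 7.6000 = 0.84444, so P(H|E) = 0.84444/(1+0.84444) = 0.458. Then P(¬H|E) = 1 − 0.458 = 0.542.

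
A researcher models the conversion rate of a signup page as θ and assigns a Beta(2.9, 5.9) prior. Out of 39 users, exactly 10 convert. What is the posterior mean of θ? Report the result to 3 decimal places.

Observing 10 successes and 29 failures updates Beta(2.9, 5.9) by adding the success and failure counts to the two shape parameters: α = 2.9+10 = 12.9, β = 5.9+29 = 34.9.
Posterior mean = α/(α+β) = 12.9/47.8 = 0.270.

Posterior mean ≈ 0.270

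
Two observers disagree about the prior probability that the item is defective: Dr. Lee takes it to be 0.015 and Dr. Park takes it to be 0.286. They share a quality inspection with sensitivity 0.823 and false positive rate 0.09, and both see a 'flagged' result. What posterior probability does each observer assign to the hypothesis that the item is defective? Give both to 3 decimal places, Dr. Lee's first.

The likelihood ratio for a 'flagged' result is 0.823/0.09 = 9.1444.
Dr. Lee: prior odds 0.015/0.985 = 0.015228; posterior odds 0.13926; posterior probability 0.122.
Dr. Park: prior odds 0.286/0.714 = 0.40056; posterior odds 3.6629; posterior probability 0.786.

Dr. Lee: 0.122; Dr. Park: 0.786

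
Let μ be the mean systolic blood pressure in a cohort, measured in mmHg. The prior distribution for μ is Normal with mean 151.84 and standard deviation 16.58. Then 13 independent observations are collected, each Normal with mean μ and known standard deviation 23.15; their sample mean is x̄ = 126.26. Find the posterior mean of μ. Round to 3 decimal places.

Posterior mean ≈ 129.596

With known σ, the Normal prior is conjugate. Weight on the data is w = (n/σ²)/(n/σ² + 1/τ₀²) = 0.0242572/(0.0242572+0.00363773) = 0.86959.
Posterior mean = w·x̄ + (1−w)·μ₀ = 0.86959·126.26 + 0.13041·151.84 = 129.596.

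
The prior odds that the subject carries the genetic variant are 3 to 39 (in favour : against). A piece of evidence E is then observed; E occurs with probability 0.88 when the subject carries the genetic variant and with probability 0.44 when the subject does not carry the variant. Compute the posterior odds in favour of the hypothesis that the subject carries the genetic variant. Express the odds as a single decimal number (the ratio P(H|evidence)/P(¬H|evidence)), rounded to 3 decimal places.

Prior odds = 3/39 = 0.076923.
Likelihood ratio for E = 0.88/0.44 = 2.0000.
Posterior odds = prior odds × LR = 0.15385.

Posterior odds ≈ 0.154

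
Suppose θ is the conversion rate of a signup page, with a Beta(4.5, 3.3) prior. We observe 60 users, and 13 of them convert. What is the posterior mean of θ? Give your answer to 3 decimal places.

Posterior mean ≈ 0.258

The binomial likelihood is conjugate to the Beta prior: with 13 successes and 47 failures, the posterior is Beta(4.5+13, 3.3+47) = Beta(17.5, 50.3).
Posterior mean = α/(α+β) = 17.5/67.8 = 0.258.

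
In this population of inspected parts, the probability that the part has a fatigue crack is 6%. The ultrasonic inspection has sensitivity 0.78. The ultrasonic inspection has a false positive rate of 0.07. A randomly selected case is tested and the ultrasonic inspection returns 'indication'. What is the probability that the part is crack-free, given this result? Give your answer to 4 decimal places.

Let H be the event that the part has a fatigue crack. P(H) = 0.06, so P(¬H) = 0.94. With E the 'indication' result, P(E|H) = 0.78 and P(E|¬H) = 0.07.
P(E) = 0.78·0.06 + 0.07·0.94 = 0.046800 + 0.065800 = 0.11260.
By Bayes' theorem, P(H|E) = 0.046800 / 0.11260 = 0.4156. Hence P(¬H|E) = 1 − 0.4156 = 0.5844.

P(¬H | E) ≈ 0.5844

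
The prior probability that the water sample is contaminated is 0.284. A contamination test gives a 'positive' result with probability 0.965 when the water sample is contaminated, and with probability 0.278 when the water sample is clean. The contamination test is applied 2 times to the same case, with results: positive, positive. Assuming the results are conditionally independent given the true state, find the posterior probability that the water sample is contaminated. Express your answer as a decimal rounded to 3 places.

Let H be the event that the water sample is contaminated; start with P(H) = 0.284. P('positive'|H) = 0.965, P('positive'|¬H) = 0.278.
Update on result 1 ('positive'): P(H) ← 0.965·0.2840 / (0.965·0.2840 + 0.278·0.7160) = 0.27406/0.47311 = 0.5793.
Update on result 2 ('positive'): P(H) ← 0.965·0.5793 / (0.965·0.5793 + 0.278·0.4207) = 0.55900/0.67596 = 0.8270.

Posterior P(H) ≈ 0.827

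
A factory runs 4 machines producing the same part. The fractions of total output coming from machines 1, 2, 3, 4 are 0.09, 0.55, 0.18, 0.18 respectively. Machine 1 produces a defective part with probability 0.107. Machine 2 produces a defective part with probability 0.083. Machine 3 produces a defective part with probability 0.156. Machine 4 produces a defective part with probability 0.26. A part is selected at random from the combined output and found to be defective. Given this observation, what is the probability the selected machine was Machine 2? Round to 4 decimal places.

Posterior probability ≈ 0.3507

P(defective|M1) = 0.107; P(defective|M2) = 0.083; P(defective|M3) = 0.156; P(defective|M4) = 0.26.
Prior × likelihood for each source: 0.09·0.107=0.009630, 0.55·0.083=0.04565, 0.18·0.156=0.02808, 0.18·0.26=0.04680. Summing gives P(defective) = 0.13016.
P(Machine 2 | defective) = 0.04565 / 0.13016 = 0.3507.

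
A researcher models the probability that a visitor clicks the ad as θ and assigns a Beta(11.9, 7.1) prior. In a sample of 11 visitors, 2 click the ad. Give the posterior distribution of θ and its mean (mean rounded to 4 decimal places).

Posterior: Beta(13.9, 16.1); mean ≈ 0.4633

Observing 2 successes and 9 failures updates Beta(11.9, 7.1) by adding the success and failure counts to the two shape parameters: α = 11.9+2 = 13.9, β = 7.1+9 = 16.1.
E[θ | data] = 13.9/(13.9+16.1) = 0.4633.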